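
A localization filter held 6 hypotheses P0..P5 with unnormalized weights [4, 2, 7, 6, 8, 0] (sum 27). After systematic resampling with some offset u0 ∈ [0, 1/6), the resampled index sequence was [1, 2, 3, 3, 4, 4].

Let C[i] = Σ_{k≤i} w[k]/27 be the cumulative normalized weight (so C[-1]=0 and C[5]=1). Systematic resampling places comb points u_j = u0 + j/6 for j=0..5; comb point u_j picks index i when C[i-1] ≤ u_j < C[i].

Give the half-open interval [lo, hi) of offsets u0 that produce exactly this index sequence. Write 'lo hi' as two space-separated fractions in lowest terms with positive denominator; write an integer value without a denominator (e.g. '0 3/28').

4/27 1/6

C = [4/27, 2/9, 13/27, 19/27, 1, 1]
j=0 picked index 1: u0 ∈ [4/27, 2/9)
j=1 picked index 2: u0 ∈ [1/18, 17/54)
j=2 picked index 3: u0 ∈ [4/27, 10/27)
j=3 picked index 3: u0 ∈ [-1/54, 11/54)
j=4 picked index 4: u0 ∈ [1/27, 1/3)
j=5 picked index 4: u0 ∈ [-7/54, 1/6)
intersection: [4/27, 1/6)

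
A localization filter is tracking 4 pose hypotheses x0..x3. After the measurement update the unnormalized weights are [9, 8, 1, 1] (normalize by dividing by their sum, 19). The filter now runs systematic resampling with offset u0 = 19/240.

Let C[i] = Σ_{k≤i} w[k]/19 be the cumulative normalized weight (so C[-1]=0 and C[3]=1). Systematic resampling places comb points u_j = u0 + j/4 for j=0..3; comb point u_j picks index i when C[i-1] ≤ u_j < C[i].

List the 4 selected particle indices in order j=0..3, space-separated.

C = [9/19, 17/19, 18/19, 1]
j=0: u_0=19/240 ∈ [0, 9/19) → index 0
j=1: u_1=79/240 ∈ [0, 9/19) → index 0
j=2: u_2=139/240 ∈ [9/19, 17/19) → index 1
j=3: u_3=199/240 ∈ [9/19, 17/19) → index 1

0 0 1 1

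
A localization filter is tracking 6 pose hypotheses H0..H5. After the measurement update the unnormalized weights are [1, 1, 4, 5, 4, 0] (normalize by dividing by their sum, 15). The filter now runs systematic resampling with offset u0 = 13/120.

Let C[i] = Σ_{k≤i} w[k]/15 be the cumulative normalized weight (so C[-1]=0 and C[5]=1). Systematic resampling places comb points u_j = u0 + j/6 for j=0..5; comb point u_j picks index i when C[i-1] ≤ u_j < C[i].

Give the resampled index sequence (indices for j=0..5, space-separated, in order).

1 2 3 3 4 4

C = [1/15, 2/15, 2/5, 11/15, 1, 1]
j=0: u_0=13/120 ∈ [1/15, 2/15) → index 1
j=1: u_1=11/40 ∈ [2/15, 2/5) → index 2
j=2: u_2=53/120 ∈ [2/5, 11/15) → index 3
j=3: u_3=73/120 ∈ [2/5, 11/15) → index 3
j=4: u_4=31/40 ∈ [11/15, 1) → index 4
j=5: u_5=113/120 ∈ [11/15, 1) → index 4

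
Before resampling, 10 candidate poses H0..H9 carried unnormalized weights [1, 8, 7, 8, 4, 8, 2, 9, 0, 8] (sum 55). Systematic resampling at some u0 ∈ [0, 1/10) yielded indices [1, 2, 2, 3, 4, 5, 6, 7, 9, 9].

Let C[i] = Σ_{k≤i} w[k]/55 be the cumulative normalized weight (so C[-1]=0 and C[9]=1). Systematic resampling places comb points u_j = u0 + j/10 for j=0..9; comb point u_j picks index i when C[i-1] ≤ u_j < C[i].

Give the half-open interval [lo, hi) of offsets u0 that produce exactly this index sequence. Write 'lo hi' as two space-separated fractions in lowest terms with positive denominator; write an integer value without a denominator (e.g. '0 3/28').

7/110 1/11

C = [1/55, 9/55, 16/55, 24/55, 28/55, 36/55, 38/55, 47/55, 47/55, 1]
j=0 picked index 1: u0 ∈ [1/55, 9/55)
j=1 picked index 2: u0 ∈ [7/110, 21/110)
j=2 picked index 2: u0 ∈ [-2/55, 1/11)
j=3 picked index 3: u0 ∈ [-1/110, 3/22)
j=4 picked index 4: u0 ∈ [2/55, 6/55)
j=5 picked index 5: u0 ∈ [1/110, 17/110)
j=6 picked index 6: u0 ∈ [3/55, 1/11)
j=7 picked index 7: u0 ∈ [-1/110, 17/110)
j=8 picked index 9: u0 ∈ [3/55, 1/5)
j=9 picked index 9: u0 ∈ [-1/22, 1/10)
intersection: [7/110, 1/11)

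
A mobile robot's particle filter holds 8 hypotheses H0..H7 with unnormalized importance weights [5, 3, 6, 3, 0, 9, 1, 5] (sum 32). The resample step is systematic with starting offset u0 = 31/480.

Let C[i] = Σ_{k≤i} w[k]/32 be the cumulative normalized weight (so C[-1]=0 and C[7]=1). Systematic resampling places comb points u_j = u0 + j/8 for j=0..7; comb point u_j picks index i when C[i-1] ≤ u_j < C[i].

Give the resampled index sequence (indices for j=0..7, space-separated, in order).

0 1 2 3 5 5 6 7

C = [5/32, 1/4, 7/16, 17/32, 17/32, 13/16, 27/32, 1]
j=0: u_0=31/480 ∈ [0, 5/32) → index 0
j=1: u_1=91/480 ∈ [5/32, 1/4) → index 1
j=2: u_2=151/480 ∈ [1/4, 7/16) → index 2
j=3: u_3=211/480 ∈ [7/16, 17/32) → index 3
j=4: u_4=271/480 ∈ [17/32, 13/16) → index 5
j=5: u_5=331/480 ∈ [17/32, 13/16) → index 5
j=6: u_6=391/480 ∈ [13/16, 27/32) → index 6
j=7: u_7=451/480 ∈ [27/32, 1) → index 7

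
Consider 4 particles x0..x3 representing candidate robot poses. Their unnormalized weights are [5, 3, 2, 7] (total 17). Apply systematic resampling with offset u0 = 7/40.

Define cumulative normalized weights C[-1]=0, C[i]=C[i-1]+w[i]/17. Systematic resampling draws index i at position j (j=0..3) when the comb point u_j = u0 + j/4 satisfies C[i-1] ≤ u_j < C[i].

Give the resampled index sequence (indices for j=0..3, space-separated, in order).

C = [5/17, 8/17, 10/17, 1]
j=0: u_0=7/40 ∈ [0, 5/17) → index 0
j=1: u_1=17/40 ∈ [5/17, 8/17) → index 1
j=2: u_2=27/40 ∈ [10/17, 1) → index 3
j=3: u_3=37/40 ∈ [10/17, 1) → index 3

0 1 3 3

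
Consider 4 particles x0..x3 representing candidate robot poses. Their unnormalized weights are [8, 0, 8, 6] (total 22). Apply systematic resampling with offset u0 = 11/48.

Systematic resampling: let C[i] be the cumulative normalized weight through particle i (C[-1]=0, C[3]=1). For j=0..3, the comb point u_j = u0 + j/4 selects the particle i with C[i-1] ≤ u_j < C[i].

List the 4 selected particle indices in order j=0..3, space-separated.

0 2 3 3

C = [4/11, 4/11, 8/11, 1]
j=0: u_0=11/48 ∈ [0, 4/11) → index 0
j=1: u_1=23/48 ∈ [4/11, 8/11) → index 2
j=2: u_2=35/48 ∈ [8/11, 1) → index 3
j=3: u_3=47/48 ∈ [8/11, 1) → index 3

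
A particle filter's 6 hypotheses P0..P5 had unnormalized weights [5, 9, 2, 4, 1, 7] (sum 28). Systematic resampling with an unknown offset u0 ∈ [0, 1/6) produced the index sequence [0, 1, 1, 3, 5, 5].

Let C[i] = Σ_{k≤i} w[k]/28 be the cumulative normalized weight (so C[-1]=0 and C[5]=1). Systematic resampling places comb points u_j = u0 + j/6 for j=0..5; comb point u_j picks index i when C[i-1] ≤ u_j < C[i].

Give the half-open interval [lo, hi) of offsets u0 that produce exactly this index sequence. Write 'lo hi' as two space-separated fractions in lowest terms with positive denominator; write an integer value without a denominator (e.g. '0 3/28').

1/12 1/6

C = [5/28, 1/2, 4/7, 5/7, 3/4, 1]
j=0 picked index 0: u0 ∈ [0, 5/28)
j=1 picked index 1: u0 ∈ [1/84, 1/3)
j=2 picked index 1: u0 ∈ [-13/84, 1/6)
j=3 picked index 3: u0 ∈ [1/14, 3/14)
j=4 picked index 5: u0 ∈ [1/12, 1/3)
j=5 picked index 5: u0 ∈ [-1/12, 1/6)
intersection: [1/12, 1/6)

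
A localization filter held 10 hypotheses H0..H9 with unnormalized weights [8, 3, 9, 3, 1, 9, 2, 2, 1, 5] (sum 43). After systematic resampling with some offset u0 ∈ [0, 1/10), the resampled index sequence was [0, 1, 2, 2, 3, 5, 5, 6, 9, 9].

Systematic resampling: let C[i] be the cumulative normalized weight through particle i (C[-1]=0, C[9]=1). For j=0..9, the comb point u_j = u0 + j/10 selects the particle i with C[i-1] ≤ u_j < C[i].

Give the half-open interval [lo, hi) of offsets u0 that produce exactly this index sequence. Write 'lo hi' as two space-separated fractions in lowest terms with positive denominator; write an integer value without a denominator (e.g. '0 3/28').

37/430 1/10

C = [8/43, 11/43, 20/43, 23/43, 24/43, 33/43, 35/43, 37/43, 38/43, 1]
j=0 picked index 0: u0 ∈ [0, 8/43)
j=1 picked index 1: u0 ∈ [37/430, 67/430)
j=2 picked index 2: u0 ∈ [12/215, 57/215)
j=3 picked index 2: u0 ∈ [-19/430, 71/430)
j=4 picked index 3: u0 ∈ [14/215, 29/215)
j=5 picked index 5: u0 ∈ [5/86, 23/86)
j=6 picked index 5: u0 ∈ [-9/215, 36/215)
j=7 picked index 6: u0 ∈ [29/430, 49/430)
j=8 picked index 9: u0 ∈ [18/215, 1/5)
j=9 picked index 9: u0 ∈ [-7/430, 1/10)
intersection: [37/430, 1/10)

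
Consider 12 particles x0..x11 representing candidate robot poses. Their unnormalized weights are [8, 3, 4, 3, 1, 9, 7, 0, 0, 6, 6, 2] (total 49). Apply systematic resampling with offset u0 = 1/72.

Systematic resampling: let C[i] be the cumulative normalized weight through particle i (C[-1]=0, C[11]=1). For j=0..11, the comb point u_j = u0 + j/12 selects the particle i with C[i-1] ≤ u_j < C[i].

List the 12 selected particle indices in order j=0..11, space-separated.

0 0 1 2 3 5 5 6 6 9 10 10

C = [8/49, 11/49, 15/49, 18/49, 19/49, 4/7, 5/7, 5/7, 5/7, 41/49, 47/49, 1]
j=0: u_0=1/72 ∈ [0, 8/49) → index 0
j=1: u_1=7/72 ∈ [0, 8/49) → index 0
j=2: u_2=13/72 ∈ [8/49, 11/49) → index 1
j=3: u_3=19/72 ∈ [11/49, 15/49) → index 2
j=4: u_4=25/72 ∈ [15/49, 18/49) → index 3
j=5: u_5=31/72 ∈ [19/49, 4/7) → index 5
j=6: u_6=37/72 ∈ [19/49, 4/7) → index 5
j=7: u_7=43/72 ∈ [4/7, 5/7) → index 6
j=8: u_8=49/72 ∈ [4/7, 5/7) → index 6
j=9: u_9=55/72 ∈ [5/7, 41/49) → index 9
j=10: u_10=61/72 ∈ [41/49, 47/49) → index 10
j=11: u_11=67/72 ∈ [41/49, 47/49) → index 10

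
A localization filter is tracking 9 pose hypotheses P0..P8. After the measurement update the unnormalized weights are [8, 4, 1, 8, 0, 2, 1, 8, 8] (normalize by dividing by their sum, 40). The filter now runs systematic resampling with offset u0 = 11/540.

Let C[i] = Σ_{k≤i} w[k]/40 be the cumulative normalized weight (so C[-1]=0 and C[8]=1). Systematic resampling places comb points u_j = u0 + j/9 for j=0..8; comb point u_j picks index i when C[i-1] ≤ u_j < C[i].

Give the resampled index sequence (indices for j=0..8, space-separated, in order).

0 0 1 3 3 6 7 7 8

C = [1/5, 3/10, 13/40, 21/40, 21/40, 23/40, 3/5, 4/5, 1]
j=0: u_0=11/540 ∈ [0, 1/5) → index 0
j=1: u_1=71/540 ∈ [0, 1/5) → index 0
j=2: u_2=131/540 ∈ [1/5, 3/10) → index 1
j=3: u_3=191/540 ∈ [13/40, 21/40) → index 3
j=4: u_4=251/540 ∈ [13/40, 21/40) → index 3
j=5: u_5=311/540 ∈ [23/40, 3/5) → index 6
j=6: u_6=371/540 ∈ [3/5, 4/5) → index 7
j=7: u_7=431/540 ∈ [3/5, 4/5) → index 7
j=8: u_8=491/540 ∈ [4/5, 1) → index 8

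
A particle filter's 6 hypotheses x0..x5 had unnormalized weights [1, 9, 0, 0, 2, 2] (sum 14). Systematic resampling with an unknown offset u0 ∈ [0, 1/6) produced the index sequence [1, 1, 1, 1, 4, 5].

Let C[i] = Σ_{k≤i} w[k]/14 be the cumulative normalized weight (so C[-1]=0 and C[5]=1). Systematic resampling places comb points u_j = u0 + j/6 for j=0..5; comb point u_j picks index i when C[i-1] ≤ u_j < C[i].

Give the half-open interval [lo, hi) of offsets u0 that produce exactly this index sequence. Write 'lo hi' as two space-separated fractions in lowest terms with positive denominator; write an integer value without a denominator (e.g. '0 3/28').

C = [1/14, 5/7, 5/7, 5/7, 6/7, 1]
j=0 picked index 1: u0 ∈ [1/14, 5/7)
j=1 picked index 1: u0 ∈ [-2/21, 23/42)
j=2 picked index 1: u0 ∈ [-11/42, 8/21)
j=3 picked index 1: u0 ∈ [-3/7, 3/14)
j=4 picked index 4: u0 ∈ [1/21, 4/21)
j=5 picked index 5: u0 ∈ [1/42, 1/6)
intersection: [1/14, 1/6)

1/14 1/6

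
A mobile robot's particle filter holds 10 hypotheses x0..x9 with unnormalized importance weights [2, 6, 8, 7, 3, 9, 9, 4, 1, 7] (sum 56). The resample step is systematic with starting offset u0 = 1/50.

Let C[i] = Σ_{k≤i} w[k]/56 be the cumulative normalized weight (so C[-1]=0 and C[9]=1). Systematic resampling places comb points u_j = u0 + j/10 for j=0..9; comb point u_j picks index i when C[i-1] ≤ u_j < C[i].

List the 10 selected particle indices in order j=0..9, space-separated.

0 1 2 3 4 5 5 6 7 9

C = [1/28, 1/7, 2/7, 23/56, 13/28, 5/8, 11/14, 6/7, 7/8, 1]
j=0: u_0=1/50 ∈ [0, 1/28) → index 0
j=1: u_1=3/25 ∈ [1/28, 1/7) → index 1
j=2: u_2=11/50 ∈ [1/7, 2/7) → index 2
j=3: u_3=8/25 ∈ [2/7, 23/56) → index 3
j=4: u_4=21/50 ∈ [23/56, 13/28) → index 4
j=5: u_5=13/25 ∈ [13/28, 5/8) → index 5
j=6: u_6=31/50 ∈ [13/28, 5/8) → index 5
j=7: u_7=18/25 ∈ [5/8, 11/14) → index 6
j=8: u_8=41/50 ∈ [11/14, 6/7) → index 7
j=9: u_9=23/25 ∈ [7/8, 1) → index 9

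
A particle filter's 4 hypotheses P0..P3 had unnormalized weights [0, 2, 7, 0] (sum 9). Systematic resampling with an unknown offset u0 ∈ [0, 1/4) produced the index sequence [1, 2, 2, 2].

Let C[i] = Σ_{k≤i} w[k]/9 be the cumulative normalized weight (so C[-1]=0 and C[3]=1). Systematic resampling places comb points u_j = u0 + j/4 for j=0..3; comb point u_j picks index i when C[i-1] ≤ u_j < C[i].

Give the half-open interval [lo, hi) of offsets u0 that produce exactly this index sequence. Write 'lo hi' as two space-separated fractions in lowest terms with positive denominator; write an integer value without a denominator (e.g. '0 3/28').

C = [0, 2/9, 1, 1]
j=0 picked index 1: u0 ∈ [0, 2/9)
j=1 picked index 2: u0 ∈ [-1/36, 3/4)
j=2 picked index 2: u0 ∈ [-5/18, 1/2)
j=3 picked index 2: u0 ∈ [-19/36, 1/4)
intersection: [0, 2/9)

0 2/9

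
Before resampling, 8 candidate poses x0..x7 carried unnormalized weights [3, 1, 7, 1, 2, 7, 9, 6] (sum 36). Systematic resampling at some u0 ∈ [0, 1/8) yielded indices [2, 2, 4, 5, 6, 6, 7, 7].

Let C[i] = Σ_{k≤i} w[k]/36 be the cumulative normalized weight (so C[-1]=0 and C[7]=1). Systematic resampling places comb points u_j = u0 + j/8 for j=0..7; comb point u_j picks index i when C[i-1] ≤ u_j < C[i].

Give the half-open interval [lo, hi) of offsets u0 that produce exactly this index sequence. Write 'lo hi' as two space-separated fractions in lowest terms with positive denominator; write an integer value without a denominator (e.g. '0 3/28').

1/9 1/8

C = [1/12, 1/9, 11/36, 1/3, 7/18, 7/12, 5/6, 1]
j=0 picked index 2: u0 ∈ [1/9, 11/36)
j=1 picked index 2: u0 ∈ [-1/72, 13/72)
j=2 picked index 4: u0 ∈ [1/12, 5/36)
j=3 picked index 5: u0 ∈ [1/72, 5/24)
j=4 picked index 6: u0 ∈ [1/12, 1/3)
j=5 picked index 6: u0 ∈ [-1/24, 5/24)
j=6 picked index 7: u0 ∈ [1/12, 1/4)
j=7 picked index 7: u0 ∈ [-1/24, 1/8)
intersection: [1/9, 1/8)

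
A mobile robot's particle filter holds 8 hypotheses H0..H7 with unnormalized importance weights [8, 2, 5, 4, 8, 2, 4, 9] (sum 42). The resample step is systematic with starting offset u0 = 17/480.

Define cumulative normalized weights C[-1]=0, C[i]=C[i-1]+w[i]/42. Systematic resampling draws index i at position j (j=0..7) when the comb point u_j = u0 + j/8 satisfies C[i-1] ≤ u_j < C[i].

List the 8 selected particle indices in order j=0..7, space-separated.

C = [4/21, 5/21, 5/14, 19/42, 9/14, 29/42, 11/14, 1]
j=0: u_0=17/480 ∈ [0, 4/21) → index 0
j=1: u_1=77/480 ∈ [0, 4/21) → index 0
j=2: u_2=137/480 ∈ [5/21, 5/14) → index 2
j=3: u_3=197/480 ∈ [5/14, 19/42) → index 3
j=4: u_4=257/480 ∈ [19/42, 9/14) → index 4
j=5: u_5=317/480 ∈ [9/14, 29/42) → index 5
j=6: u_6=377/480 ∈ [29/42, 11/14) → index 6
j=7: u_7=437/480 ∈ [11/14, 1) → index 7

0 0 2 3 4 5 6 7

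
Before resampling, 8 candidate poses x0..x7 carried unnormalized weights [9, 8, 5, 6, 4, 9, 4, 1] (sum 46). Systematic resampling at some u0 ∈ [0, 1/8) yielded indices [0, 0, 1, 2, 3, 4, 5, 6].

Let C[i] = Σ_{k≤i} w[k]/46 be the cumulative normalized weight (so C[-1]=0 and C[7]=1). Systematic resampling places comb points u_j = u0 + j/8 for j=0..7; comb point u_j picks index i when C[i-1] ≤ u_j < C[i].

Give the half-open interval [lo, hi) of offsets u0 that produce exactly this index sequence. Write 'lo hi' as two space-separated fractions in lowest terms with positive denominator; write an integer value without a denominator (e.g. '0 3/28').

3/184 13/184

C = [9/46, 17/46, 11/23, 14/23, 16/23, 41/46, 45/46, 1]
j=0 picked index 0: u0 ∈ [0, 9/46)
j=1 picked index 0: u0 ∈ [-1/8, 13/184)
j=2 picked index 1: u0 ∈ [-5/92, 11/92)
j=3 picked index 2: u0 ∈ [-1/184, 19/184)
j=4 picked index 3: u0 ∈ [-1/46, 5/46)
j=5 picked index 4: u0 ∈ [-3/184, 13/184)
j=6 picked index 5: u0 ∈ [-5/92, 13/92)
j=7 picked index 6: u0 ∈ [3/184, 19/184)
intersection: [3/184, 13/184)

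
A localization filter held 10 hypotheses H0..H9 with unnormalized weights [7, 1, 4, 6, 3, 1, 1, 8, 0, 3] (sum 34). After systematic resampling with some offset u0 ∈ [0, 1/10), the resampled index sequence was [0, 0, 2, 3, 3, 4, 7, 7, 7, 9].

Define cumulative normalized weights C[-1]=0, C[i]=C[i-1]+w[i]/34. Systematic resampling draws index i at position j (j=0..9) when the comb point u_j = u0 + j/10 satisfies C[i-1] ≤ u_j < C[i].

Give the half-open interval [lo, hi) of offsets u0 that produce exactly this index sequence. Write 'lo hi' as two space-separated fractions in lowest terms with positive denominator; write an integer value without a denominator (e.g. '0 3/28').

13/170 1/10

C = [7/34, 4/17, 6/17, 9/17, 21/34, 11/17, 23/34, 31/34, 31/34, 1]
j=0 picked index 0: u0 ∈ [0, 7/34)
j=1 picked index 0: u0 ∈ [-1/10, 9/85)
j=2 picked index 2: u0 ∈ [3/85, 13/85)
j=3 picked index 3: u0 ∈ [9/170, 39/170)
j=4 picked index 3: u0 ∈ [-4/85, 11/85)
j=5 picked index 4: u0 ∈ [1/34, 2/17)
j=6 picked index 7: u0 ∈ [13/170, 53/170)
j=7 picked index 7: u0 ∈ [-2/85, 18/85)
j=8 picked index 7: u0 ∈ [-21/170, 19/170)
j=9 picked index 9: u0 ∈ [1/85, 1/10)
intersection: [13/170, 1/10)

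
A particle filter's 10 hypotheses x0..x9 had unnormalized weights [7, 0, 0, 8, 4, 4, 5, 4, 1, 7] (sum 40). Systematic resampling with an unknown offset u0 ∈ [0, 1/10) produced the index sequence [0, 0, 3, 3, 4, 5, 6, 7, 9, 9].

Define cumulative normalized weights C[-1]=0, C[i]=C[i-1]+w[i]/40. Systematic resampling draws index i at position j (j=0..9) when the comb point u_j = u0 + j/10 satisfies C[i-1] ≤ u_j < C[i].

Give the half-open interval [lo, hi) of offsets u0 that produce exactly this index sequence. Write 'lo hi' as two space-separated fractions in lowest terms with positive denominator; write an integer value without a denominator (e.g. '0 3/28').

1/40 3/40

C = [7/40, 7/40, 7/40, 3/8, 19/40, 23/40, 7/10, 4/5, 33/40, 1]
j=0 picked index 0: u0 ∈ [0, 7/40)
j=1 picked index 0: u0 ∈ [-1/10, 3/40)
j=2 picked index 3: u0 ∈ [-1/40, 7/40)
j=3 picked index 3: u0 ∈ [-1/8, 3/40)
j=4 picked index 4: u0 ∈ [-1/40, 3/40)
j=5 picked index 5: u0 ∈ [-1/40, 3/40)
j=6 picked index 6: u0 ∈ [-1/40, 1/10)
j=7 picked index 7: u0 ∈ [0, 1/10)
j=8 picked index 9: u0 ∈ [1/40, 1/5)
j=9 picked index 9: u0 ∈ [-3/40, 1/10)
intersection: [1/40, 3/40)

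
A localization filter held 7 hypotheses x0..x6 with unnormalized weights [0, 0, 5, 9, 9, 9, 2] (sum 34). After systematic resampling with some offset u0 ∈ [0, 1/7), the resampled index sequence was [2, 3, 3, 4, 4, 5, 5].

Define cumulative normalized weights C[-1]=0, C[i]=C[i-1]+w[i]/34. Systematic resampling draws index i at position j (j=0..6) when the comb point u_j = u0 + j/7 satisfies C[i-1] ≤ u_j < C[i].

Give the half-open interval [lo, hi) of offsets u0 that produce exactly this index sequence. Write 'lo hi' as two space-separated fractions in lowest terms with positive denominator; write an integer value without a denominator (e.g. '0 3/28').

1/238 10/119

C = [0, 0, 5/34, 7/17, 23/34, 16/17, 1]
j=0 picked index 2: u0 ∈ [0, 5/34)
j=1 picked index 3: u0 ∈ [1/238, 32/119)
j=2 picked index 3: u0 ∈ [-33/238, 15/119)
j=3 picked index 4: u0 ∈ [-2/119, 59/238)
j=4 picked index 4: u0 ∈ [-19/119, 25/238)
j=5 picked index 5: u0 ∈ [-9/238, 27/119)
j=6 picked index 5: u0 ∈ [-43/238, 10/119)
intersection: [1/238, 10/119)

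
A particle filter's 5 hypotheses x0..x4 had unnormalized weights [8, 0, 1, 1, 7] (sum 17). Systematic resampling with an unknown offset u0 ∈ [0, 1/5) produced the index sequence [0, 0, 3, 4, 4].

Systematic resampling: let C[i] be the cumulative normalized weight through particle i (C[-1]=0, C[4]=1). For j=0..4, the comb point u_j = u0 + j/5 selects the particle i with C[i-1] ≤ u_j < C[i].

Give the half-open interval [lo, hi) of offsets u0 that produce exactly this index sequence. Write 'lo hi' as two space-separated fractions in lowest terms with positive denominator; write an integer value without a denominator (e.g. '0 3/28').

C = [8/17, 8/17, 9/17, 10/17, 1]
j=0 picked index 0: u0 ∈ [0, 8/17)
j=1 picked index 0: u0 ∈ [-1/5, 23/85)
j=2 picked index 3: u0 ∈ [11/85, 16/85)
j=3 picked index 4: u0 ∈ [-1/85, 2/5)
j=4 picked index 4: u0 ∈ [-18/85, 1/5)
intersection: [11/85, 16/85)

11/85 16/85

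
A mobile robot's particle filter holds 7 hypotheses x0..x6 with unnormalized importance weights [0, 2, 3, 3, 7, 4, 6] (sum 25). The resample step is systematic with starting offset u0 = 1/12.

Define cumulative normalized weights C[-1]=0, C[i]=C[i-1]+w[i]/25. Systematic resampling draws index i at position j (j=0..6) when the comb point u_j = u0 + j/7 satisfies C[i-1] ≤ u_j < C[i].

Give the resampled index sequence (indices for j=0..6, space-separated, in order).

2 3 4 4 5 6 6

C = [0, 2/25, 1/5, 8/25, 3/5, 19/25, 1]
j=0: u_0=1/12 ∈ [2/25, 1/5) → index 2
j=1: u_1=19/84 ∈ [1/5, 8/25) → index 3
j=2: u_2=31/84 ∈ [8/25, 3/5) → index 4
j=3: u_3=43/84 ∈ [8/25, 3/5) → index 4
j=4: u_4=55/84 ∈ [3/5, 19/25) → index 5
j=5: u_5=67/84 ∈ [19/25, 1) → index 6
j=6: u_6=79/84 ∈ [19/25, 1) → index 6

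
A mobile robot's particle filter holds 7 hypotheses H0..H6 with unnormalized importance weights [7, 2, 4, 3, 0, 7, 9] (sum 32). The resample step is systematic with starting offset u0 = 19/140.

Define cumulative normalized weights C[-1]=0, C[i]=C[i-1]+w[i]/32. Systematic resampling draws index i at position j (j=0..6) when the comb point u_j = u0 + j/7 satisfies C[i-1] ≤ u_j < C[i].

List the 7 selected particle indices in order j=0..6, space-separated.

0 1 3 5 5 6 6

C = [7/32, 9/32, 13/32, 1/2, 1/2, 23/32, 1]
j=0: u_0=19/140 ∈ [0, 7/32) → index 0
j=1: u_1=39/140 ∈ [7/32, 9/32) → index 1
j=2: u_2=59/140 ∈ [13/32, 1/2) → index 3
j=3: u_3=79/140 ∈ [1/2, 23/32) → index 5
j=4: u_4=99/140 ∈ [1/2, 23/32) → index 5
j=5: u_5=17/20 ∈ [23/32, 1) → index 6
j=6: u_6=139/140 ∈ [23/32, 1) → index 6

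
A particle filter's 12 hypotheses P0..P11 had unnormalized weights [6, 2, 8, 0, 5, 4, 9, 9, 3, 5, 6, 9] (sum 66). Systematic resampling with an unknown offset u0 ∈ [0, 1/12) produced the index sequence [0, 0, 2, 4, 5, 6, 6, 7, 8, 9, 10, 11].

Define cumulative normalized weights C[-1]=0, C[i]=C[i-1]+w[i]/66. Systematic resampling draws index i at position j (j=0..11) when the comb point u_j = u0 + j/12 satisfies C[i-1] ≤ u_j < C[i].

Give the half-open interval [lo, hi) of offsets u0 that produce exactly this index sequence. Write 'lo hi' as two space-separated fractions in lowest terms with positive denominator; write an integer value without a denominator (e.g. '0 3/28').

0 1/132

C = [1/11, 4/33, 8/33, 8/33, 7/22, 25/66, 17/33, 43/66, 23/33, 17/22, 19/22, 1]
j=0 picked index 0: u0 ∈ [0, 1/11)
j=1 picked index 0: u0 ∈ [-1/12, 1/132)
j=2 picked index 2: u0 ∈ [-1/22, 5/66)
j=3 picked index 4: u0 ∈ [-1/132, 3/44)
j=4 picked index 5: u0 ∈ [-1/66, 1/22)
j=5 picked index 6: u0 ∈ [-5/132, 13/132)
j=6 picked index 6: u0 ∈ [-4/33, 1/66)
j=7 picked index 7: u0 ∈ [-3/44, 3/44)
j=8 picked index 8: u0 ∈ [-1/66, 1/33)
j=9 picked index 9: u0 ∈ [-7/132, 1/44)
j=10 picked index 10: u0 ∈ [-2/33, 1/33)
j=11 picked index 11: u0 ∈ [-7/132, 1/12)
intersection: [0, 1/132)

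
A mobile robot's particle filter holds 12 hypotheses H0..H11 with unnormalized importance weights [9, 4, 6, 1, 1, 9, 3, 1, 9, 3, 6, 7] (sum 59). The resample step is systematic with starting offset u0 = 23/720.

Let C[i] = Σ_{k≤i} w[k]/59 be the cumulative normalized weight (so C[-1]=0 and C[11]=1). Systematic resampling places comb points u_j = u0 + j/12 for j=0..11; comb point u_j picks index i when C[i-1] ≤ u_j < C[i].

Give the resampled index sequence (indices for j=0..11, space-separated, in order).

C = [9/59, 13/59, 19/59, 20/59, 21/59, 30/59, 33/59, 34/59, 43/59, 46/59, 52/59, 1]
j=0: u_0=23/720 ∈ [0, 9/59) → index 0
j=1: u_1=83/720 ∈ [0, 9/59) → index 0
j=2: u_2=143/720 ∈ [9/59, 13/59) → index 1
j=3: u_3=203/720 ∈ [13/59, 19/59) → index 2
j=4: u_4=263/720 ∈ [21/59, 30/59) → index 5
j=5: u_5=323/720 ∈ [21/59, 30/59) → index 5
j=6: u_6=383/720 ∈ [30/59, 33/59) → index 6
j=7: u_7=443/720 ∈ [34/59, 43/59) → index 8
j=8: u_8=503/720 ∈ [34/59, 43/59) → index 8
j=9: u_9=563/720 ∈ [46/59, 52/59) → index 10
j=10: u_10=623/720 ∈ [46/59, 52/59) → index 10
j=11: u_11=683/720 ∈ [52/59, 1) → index 11

0 0 1 2 5 5 6 8 8 10 10 11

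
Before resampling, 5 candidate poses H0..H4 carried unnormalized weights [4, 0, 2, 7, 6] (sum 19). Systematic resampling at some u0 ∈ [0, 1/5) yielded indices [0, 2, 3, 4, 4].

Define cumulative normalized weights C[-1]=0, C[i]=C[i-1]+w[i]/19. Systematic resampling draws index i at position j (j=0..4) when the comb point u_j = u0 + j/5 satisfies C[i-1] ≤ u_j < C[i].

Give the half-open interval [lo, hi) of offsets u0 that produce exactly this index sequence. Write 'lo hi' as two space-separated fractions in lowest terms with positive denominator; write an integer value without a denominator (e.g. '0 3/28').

8/95 11/95

C = [4/19, 4/19, 6/19, 13/19, 1]
j=0 picked index 0: u0 ∈ [0, 4/19)
j=1 picked index 2: u0 ∈ [1/95, 11/95)
j=2 picked index 3: u0 ∈ [-8/95, 27/95)
j=3 picked index 4: u0 ∈ [8/95, 2/5)
j=4 picked index 4: u0 ∈ [-11/95, 1/5)
intersection: [8/95, 11/95)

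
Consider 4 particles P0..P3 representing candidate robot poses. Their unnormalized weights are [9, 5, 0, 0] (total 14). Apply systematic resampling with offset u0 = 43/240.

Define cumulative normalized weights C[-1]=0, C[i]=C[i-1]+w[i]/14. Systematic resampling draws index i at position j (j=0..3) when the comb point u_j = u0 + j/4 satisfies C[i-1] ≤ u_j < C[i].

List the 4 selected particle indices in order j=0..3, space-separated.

0 0 1 1

C = [9/14, 1, 1, 1]
j=0: u_0=43/240 ∈ [0, 9/14) → index 0
j=1: u_1=103/240 ∈ [0, 9/14) → index 0
j=2: u_2=163/240 ∈ [9/14, 1) → index 1
j=3: u_3=223/240 ∈ [9/14, 1) → index 1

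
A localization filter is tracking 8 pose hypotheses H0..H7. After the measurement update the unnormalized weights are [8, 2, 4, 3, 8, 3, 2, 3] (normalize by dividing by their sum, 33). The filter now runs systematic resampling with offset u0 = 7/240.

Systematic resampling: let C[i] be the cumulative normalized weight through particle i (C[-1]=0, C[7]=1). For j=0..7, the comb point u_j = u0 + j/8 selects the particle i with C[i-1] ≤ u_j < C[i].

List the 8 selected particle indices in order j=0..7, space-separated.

C = [8/33, 10/33, 14/33, 17/33, 25/33, 28/33, 10/11, 1]
j=0: u_0=7/240 ∈ [0, 8/33) → index 0
j=1: u_1=37/240 ∈ [0, 8/33) → index 0
j=2: u_2=67/240 ∈ [8/33, 10/33) → index 1
j=3: u_3=97/240 ∈ [10/33, 14/33) → index 2
j=4: u_4=127/240 ∈ [17/33, 25/33) → index 4
j=5: u_5=157/240 ∈ [17/33, 25/33) → index 4
j=6: u_6=187/240 ∈ [25/33, 28/33) → index 5
j=7: u_7=217/240 ∈ [28/33, 10/11) → index 6

0 0 1 2 4 4 5 6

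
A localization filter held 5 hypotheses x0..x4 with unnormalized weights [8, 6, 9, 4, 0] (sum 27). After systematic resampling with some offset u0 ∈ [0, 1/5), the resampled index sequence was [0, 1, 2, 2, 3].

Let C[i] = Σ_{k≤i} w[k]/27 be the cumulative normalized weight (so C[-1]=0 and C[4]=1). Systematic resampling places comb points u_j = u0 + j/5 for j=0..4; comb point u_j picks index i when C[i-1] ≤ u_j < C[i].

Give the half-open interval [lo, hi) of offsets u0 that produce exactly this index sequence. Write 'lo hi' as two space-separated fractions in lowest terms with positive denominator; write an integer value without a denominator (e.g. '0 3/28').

16/135 1/5

C = [8/27, 14/27, 23/27, 1, 1]
j=0 picked index 0: u0 ∈ [0, 8/27)
j=1 picked index 1: u0 ∈ [13/135, 43/135)
j=2 picked index 2: u0 ∈ [16/135, 61/135)
j=3 picked index 2: u0 ∈ [-11/135, 34/135)
j=4 picked index 3: u0 ∈ [7/135, 1/5)
intersection: [16/135, 1/5)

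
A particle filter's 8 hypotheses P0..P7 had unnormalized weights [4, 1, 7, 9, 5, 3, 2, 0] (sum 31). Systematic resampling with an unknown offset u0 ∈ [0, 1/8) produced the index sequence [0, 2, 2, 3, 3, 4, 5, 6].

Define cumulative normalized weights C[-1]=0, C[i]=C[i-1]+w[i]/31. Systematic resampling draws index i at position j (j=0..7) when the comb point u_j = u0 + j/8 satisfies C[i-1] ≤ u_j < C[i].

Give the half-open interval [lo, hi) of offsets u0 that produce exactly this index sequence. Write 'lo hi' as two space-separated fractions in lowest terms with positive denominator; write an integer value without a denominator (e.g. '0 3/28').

C = [4/31, 5/31, 12/31, 21/31, 26/31, 29/31, 1, 1]
j=0 picked index 0: u0 ∈ [0, 4/31)
j=1 picked index 2: u0 ∈ [9/248, 65/248)
j=2 picked index 2: u0 ∈ [-11/124, 17/124)
j=3 picked index 3: u0 ∈ [3/248, 75/248)
j=4 picked index 3: u0 ∈ [-7/62, 11/62)
j=5 picked index 4: u0 ∈ [13/248, 53/248)
j=6 picked index 5: u0 ∈ [11/124, 23/124)
j=7 picked index 6: u0 ∈ [15/248, 1/8)
intersection: [11/124, 1/8)

11/124 1/8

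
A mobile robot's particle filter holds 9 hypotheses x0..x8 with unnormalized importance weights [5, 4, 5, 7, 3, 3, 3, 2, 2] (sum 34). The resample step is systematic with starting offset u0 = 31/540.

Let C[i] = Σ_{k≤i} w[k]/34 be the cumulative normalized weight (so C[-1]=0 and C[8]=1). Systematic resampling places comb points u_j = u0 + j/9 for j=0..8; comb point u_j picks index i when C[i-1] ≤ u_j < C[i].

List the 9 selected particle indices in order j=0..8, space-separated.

0 1 2 2 3 3 5 6 8

C = [5/34, 9/34, 7/17, 21/34, 12/17, 27/34, 15/17, 16/17, 1]
j=0: u_0=31/540 ∈ [0, 5/34) → index 0
j=1: u_1=91/540 ∈ [5/34, 9/34) → index 1
j=2: u_2=151/540 ∈ [9/34, 7/17) → index 2
j=3: u_3=211/540 ∈ [9/34, 7/17) → index 2
j=4: u_4=271/540 ∈ [7/17, 21/34) → index 3
j=5: u_5=331/540 ∈ [7/17, 21/34) → index 3
j=6: u_6=391/540 ∈ [12/17, 27/34) → index 5
j=7: u_7=451/540 ∈ [27/34, 15/17) → index 6
j=8: u_8=511/540 ∈ [16/17, 1) → index 8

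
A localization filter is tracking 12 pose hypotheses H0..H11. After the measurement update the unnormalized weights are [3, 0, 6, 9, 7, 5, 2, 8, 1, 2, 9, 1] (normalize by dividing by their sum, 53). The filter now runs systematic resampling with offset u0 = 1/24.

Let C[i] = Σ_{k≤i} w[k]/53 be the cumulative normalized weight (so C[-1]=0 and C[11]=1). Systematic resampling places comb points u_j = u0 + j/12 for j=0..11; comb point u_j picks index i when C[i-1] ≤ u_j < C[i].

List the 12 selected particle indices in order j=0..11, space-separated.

0 2 3 3 4 4 5 7 7 9 10 10

C = [3/53, 3/53, 9/53, 18/53, 25/53, 30/53, 32/53, 40/53, 41/53, 43/53, 52/53, 1]
j=0: u_0=1/24 ∈ [0, 3/53) → index 0
j=1: u_1=1/8 ∈ [3/53, 9/53) → index 2
j=2: u_2=5/24 ∈ [9/53, 18/53) → index 3
j=3: u_3=7/24 ∈ [9/53, 18/53) → index 3
j=4: u_4=3/8 ∈ [18/53, 25/53) → index 4
j=5: u_5=11/24 ∈ [18/53, 25/53) → index 4
j=6: u_6=13/24 ∈ [25/53, 30/53) → index 5
j=7: u_7=5/8 ∈ [32/53, 40/53) → index 7
j=8: u_8=17/24 ∈ [32/53, 40/53) → index 7
j=9: u_9=19/24 ∈ [41/53, 43/53) → index 9
j=10: u_10=7/8 ∈ [43/53, 52/53) → index 10
j=11: u_11=23/24 ∈ [43/53, 52/53) → index 10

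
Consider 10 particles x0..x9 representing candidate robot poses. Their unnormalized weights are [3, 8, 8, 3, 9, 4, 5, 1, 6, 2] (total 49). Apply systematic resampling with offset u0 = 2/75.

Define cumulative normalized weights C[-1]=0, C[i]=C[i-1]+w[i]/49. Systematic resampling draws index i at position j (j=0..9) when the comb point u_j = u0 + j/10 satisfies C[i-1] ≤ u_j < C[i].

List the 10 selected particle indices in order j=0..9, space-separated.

C = [3/49, 11/49, 19/49, 22/49, 31/49, 5/7, 40/49, 41/49, 47/49, 1]
j=0: u_0=2/75 ∈ [0, 3/49) → index 0
j=1: u_1=19/150 ∈ [3/49, 11/49) → index 1
j=2: u_2=17/75 ∈ [11/49, 19/49) → index 2
j=3: u_3=49/150 ∈ [11/49, 19/49) → index 2
j=4: u_4=32/75 ∈ [19/49, 22/49) → index 3
j=5: u_5=79/150 ∈ [22/49, 31/49) → index 4
j=6: u_6=47/75 ∈ [22/49, 31/49) → index 4
j=7: u_7=109/150 ∈ [5/7, 40/49) → index 6
j=8: u_8=62/75 ∈ [40/49, 41/49) → index 7
j=9: u_9=139/150 ∈ [41/49, 47/49) → index 8

0 1 2 2 3 4 4 6 7 8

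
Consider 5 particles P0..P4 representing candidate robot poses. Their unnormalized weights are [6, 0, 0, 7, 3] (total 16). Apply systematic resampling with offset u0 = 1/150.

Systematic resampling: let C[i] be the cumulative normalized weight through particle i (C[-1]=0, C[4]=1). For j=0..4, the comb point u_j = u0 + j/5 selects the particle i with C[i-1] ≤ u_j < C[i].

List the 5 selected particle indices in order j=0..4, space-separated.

0 0 3 3 3

C = [3/8, 3/8, 3/8, 13/16, 1]
j=0: u_0=1/150 ∈ [0, 3/8) → index 0
j=1: u_1=31/150 ∈ [0, 3/8) → index 0
j=2: u_2=61/150 ∈ [3/8, 13/16) → index 3
j=3: u_3=91/150 ∈ [3/8, 13/16) → index 3
j=4: u_4=121/150 ∈ [3/8, 13/16) → index 3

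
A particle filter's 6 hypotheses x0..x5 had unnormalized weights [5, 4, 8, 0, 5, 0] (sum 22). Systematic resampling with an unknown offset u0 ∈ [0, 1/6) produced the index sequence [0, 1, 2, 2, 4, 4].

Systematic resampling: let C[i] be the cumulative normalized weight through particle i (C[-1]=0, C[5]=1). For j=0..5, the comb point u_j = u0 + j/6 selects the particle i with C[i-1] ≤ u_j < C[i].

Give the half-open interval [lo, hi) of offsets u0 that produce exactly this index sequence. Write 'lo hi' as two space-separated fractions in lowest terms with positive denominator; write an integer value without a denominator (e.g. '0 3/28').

C = [5/22, 9/22, 17/22, 17/22, 1, 1]
j=0 picked index 0: u0 ∈ [0, 5/22)
j=1 picked index 1: u0 ∈ [2/33, 8/33)
j=2 picked index 2: u0 ∈ [5/66, 29/66)
j=3 picked index 2: u0 ∈ [-1/11, 3/11)
j=4 picked index 4: u0 ∈ [7/66, 1/3)
j=5 picked index 4: u0 ∈ [-2/33, 1/6)
intersection: [7/66, 1/6)

7/66 1/6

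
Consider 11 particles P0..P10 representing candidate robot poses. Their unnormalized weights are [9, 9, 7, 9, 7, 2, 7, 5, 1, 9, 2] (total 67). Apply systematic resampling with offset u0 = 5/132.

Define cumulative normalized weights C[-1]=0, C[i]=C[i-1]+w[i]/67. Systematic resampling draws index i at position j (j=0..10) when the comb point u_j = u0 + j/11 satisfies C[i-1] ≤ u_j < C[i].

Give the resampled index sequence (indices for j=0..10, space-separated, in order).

C = [9/67, 18/67, 25/67, 34/67, 41/67, 43/67, 50/67, 55/67, 56/67, 65/67, 1]
j=0: u_0=5/132 ∈ [0, 9/67) → index 0
j=1: u_1=17/132 ∈ [0, 9/67) → index 0
j=2: u_2=29/132 ∈ [9/67, 18/67) → index 1
j=3: u_3=41/132 ∈ [18/67, 25/67) → index 2
j=4: u_4=53/132 ∈ [25/67, 34/67) → index 3
j=5: u_5=65/132 ∈ [25/67, 34/67) → index 3
j=6: u_6=7/12 ∈ [34/67, 41/67) → index 4
j=7: u_7=89/132 ∈ [43/67, 50/67) → index 6
j=8: u_8=101/132 ∈ [50/67, 55/67) → index 7
j=9: u_9=113/132 ∈ [56/67, 65/67) → index 9
j=10: u_10=125/132 ∈ [56/67, 65/67) → index 9

0 0 1 2 3 3 4 6 7 9 9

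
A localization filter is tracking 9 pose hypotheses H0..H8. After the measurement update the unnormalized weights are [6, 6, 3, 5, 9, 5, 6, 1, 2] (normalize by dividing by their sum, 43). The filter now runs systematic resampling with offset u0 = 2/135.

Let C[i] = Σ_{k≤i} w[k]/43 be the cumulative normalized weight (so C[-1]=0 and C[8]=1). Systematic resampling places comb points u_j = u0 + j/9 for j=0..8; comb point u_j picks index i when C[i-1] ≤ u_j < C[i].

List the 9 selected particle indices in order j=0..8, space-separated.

0 0 1 2 3 4 5 6 6

C = [6/43, 12/43, 15/43, 20/43, 29/43, 34/43, 40/43, 41/43, 1]
j=0: u_0=2/135 ∈ [0, 6/43) → index 0
j=1: u_1=17/135 ∈ [0, 6/43) → index 0
j=2: u_2=32/135 ∈ [6/43, 12/43) → index 1
j=3: u_3=47/135 ∈ [12/43, 15/43) → index 2
j=4: u_4=62/135 ∈ [15/43, 20/43) → index 3
j=5: u_5=77/135 ∈ [20/43, 29/43) → index 4
j=6: u_6=92/135 ∈ [29/43, 34/43) → index 5
j=7: u_7=107/135 ∈ [34/43, 40/43) → index 6
j=8: u_8=122/135 ∈ [34/43, 40/43) → index 6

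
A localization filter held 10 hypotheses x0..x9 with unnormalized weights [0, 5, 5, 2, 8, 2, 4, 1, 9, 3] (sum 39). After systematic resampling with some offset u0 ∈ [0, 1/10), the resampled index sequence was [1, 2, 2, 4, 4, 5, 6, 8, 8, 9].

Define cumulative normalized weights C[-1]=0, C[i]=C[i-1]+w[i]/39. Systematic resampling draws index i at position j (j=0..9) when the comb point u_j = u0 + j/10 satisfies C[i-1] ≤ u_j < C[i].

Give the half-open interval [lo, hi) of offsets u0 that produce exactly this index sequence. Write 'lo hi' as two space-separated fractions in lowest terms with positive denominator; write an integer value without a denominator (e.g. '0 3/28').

11/390 11/195

C = [0, 5/39, 10/39, 4/13, 20/39, 22/39, 2/3, 9/13, 12/13, 1]
j=0 picked index 1: u0 ∈ [0, 5/39)
j=1 picked index 2: u0 ∈ [11/390, 61/390)
j=2 picked index 2: u0 ∈ [-14/195, 11/195)
j=3 picked index 4: u0 ∈ [1/130, 83/390)
j=4 picked index 4: u0 ∈ [-6/65, 22/195)
j=5 picked index 5: u0 ∈ [1/78, 5/78)
j=6 picked index 6: u0 ∈ [-7/195, 1/15)
j=7 picked index 8: u0 ∈ [-1/130, 29/130)
j=8 picked index 8: u0 ∈ [-7/65, 8/65)
j=9 picked index 9: u0 ∈ [3/130, 1/10)
intersection: [11/390, 11/195)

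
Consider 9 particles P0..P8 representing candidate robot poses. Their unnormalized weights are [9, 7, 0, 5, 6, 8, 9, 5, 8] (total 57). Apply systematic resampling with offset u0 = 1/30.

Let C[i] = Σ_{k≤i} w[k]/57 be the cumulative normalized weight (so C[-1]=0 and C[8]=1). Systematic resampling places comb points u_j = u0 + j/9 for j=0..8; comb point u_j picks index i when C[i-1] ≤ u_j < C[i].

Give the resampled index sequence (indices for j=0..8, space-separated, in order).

C = [3/19, 16/57, 16/57, 7/19, 9/19, 35/57, 44/57, 49/57, 1]
j=0: u_0=1/30 ∈ [0, 3/19) → index 0
j=1: u_1=13/90 ∈ [0, 3/19) → index 0
j=2: u_2=23/90 ∈ [3/19, 16/57) → index 1
j=3: u_3=11/30 ∈ [16/57, 7/19) → index 3
j=4: u_4=43/90 ∈ [9/19, 35/57) → index 5
j=5: u_5=53/90 ∈ [9/19, 35/57) → index 5
j=6: u_6=7/10 ∈ [35/57, 44/57) → index 6
j=7: u_7=73/90 ∈ [44/57, 49/57) → index 7
j=8: u_8=83/90 ∈ [49/57, 1) → index 8

0 0 1 3 5 5 6 7 8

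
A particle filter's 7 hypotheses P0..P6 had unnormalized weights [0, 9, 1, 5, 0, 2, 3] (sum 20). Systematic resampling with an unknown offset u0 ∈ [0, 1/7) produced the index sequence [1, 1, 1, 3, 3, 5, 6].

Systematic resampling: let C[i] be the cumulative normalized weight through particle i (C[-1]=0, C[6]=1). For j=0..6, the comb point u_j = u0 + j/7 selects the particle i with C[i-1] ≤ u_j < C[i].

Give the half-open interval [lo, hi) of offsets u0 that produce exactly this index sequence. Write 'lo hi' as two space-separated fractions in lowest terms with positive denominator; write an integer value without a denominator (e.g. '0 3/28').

1/14 19/140

C = [0, 9/20, 1/2, 3/4, 3/4, 17/20, 1]
j=0 picked index 1: u0 ∈ [0, 9/20)
j=1 picked index 1: u0 ∈ [-1/7, 43/140)
j=2 picked index 1: u0 ∈ [-2/7, 23/140)
j=3 picked index 3: u0 ∈ [1/14, 9/28)
j=4 picked index 3: u0 ∈ [-1/14, 5/28)
j=5 picked index 5: u0 ∈ [1/28, 19/140)
j=6 picked index 6: u0 ∈ [-1/140, 1/7)
intersection: [1/14, 19/140)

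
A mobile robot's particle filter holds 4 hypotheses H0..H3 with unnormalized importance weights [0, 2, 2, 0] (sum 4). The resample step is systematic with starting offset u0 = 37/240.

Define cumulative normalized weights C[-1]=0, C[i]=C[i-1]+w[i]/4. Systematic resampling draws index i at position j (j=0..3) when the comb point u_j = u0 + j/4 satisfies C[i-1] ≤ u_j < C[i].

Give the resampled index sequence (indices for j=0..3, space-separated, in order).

1 1 2 2

C = [0, 1/2, 1, 1]
j=0: u_0=37/240 ∈ [0, 1/2) → index 1
j=1: u_1=97/240 ∈ [0, 1/2) → index 1
j=2: u_2=157/240 ∈ [1/2, 1) → index 2
j=3: u_3=217/240 ∈ [1/2, 1) → index 2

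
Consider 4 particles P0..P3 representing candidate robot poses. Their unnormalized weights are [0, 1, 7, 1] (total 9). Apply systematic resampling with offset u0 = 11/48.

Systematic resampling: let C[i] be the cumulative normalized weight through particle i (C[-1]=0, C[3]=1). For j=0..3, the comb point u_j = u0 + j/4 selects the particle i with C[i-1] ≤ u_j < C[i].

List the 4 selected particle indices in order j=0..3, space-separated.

C = [0, 1/9, 8/9, 1]
j=0: u_0=11/48 ∈ [1/9, 8/9) → index 2
j=1: u_1=23/48 ∈ [1/9, 8/9) → index 2
j=2: u_2=35/48 ∈ [1/9, 8/9) → index 2
j=3: u_3=47/48 ∈ [8/9, 1) → index 3

2 2 2 3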